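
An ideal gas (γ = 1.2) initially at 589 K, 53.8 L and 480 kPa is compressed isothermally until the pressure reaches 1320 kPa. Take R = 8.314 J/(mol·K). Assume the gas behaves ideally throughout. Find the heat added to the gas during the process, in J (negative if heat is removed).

n = P₁V₁/(RT₁) = 480×53.8/(8.314×589) = 5.27 mol.
Isothermal: T stays 589 K; PV = const ⇒ V₂ = 19.6 L, P₂ = 1320 kPa.
ΔU = 0 (ideal gas, T constant).
W = nRT ln(V₂/V₁) = 5.27×8.314×589×ln(0.364) = -26100 J.
Q = ΔU + W = -26100 J.

-26100 J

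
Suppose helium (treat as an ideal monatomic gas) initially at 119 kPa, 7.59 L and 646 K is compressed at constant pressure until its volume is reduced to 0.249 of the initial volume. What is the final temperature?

Isobaric: P stays 119 kPa; V/T = const ⇒ T₂ = 161 K, V₂ = 1.89 L.

161 K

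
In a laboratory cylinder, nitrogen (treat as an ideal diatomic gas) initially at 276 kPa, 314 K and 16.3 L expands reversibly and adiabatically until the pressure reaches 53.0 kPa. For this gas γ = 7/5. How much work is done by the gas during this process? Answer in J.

4230 J

n = P₁V₁/(RT₁) = 276×16.3/(8.314×314) = 1.72 mol.
Adiabatic: T₂/T₁ = (P₂/P₁)^((γ−1)/γ) ⇒ T₂ = 314×(0.192)^0.286 = 196 K; V₂ = 53.0 L.
ΔU = nCvΔT = 1.72×20.8×(196−314) = -4230 J.
Q = 0 for an adiabatic process, so W = −ΔU = 4230 J.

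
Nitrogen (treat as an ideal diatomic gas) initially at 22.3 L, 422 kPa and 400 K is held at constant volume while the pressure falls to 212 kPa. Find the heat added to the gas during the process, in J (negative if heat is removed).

n = P₁V₁/(RT₁) = 422×22.3/(8.314×400) = 2.83 mol.
Isochoric: V stays 22.3 L; P/T = const ⇒ T₂ = 201 K, P₂ = 212 kPa.
W = 0 (no volume change).
ΔU = nCvΔT = 2.83×20.8×(201−400) = -11700 J.
Q = ΔU = -11700 J.

-11700 J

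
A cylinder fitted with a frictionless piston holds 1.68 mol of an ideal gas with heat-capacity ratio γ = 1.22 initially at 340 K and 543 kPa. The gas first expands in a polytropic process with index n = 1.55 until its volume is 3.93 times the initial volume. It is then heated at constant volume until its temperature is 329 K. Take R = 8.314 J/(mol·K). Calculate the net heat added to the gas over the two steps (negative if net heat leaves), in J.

V₁ = nRT₁/P₁ = 1.68×8.314×340/543 = 8.75 L.
Step 1 — Polytropic n=1.55: T₂ = T₁(V₁/V₂)^(n−1) = 340×(0.254)^0.55 = 160 K; P₂ = P₁(V₁/V₂)^n = 65.1 kPa.
W = (P₁V₁−P₂V₂)/(n−1) = (543×8.75−65.1×34.4)/0.55 = 4570 J.
ΔU = nCvΔT = 1.68×37.8×(160−340) = -11400 J.
Q = ΔU + W = -6850 J.
State after step 1: P = 65.1 kPa, V = 34.4 L, T = 160 K.
Step 2 — Isochoric: V stays 34.4 L; P/T = const ⇒ T₂ = 329 K, P₂ = 134 kPa.
W = 0 (no volume change).
ΔU = nCvΔT = 1.68×37.8×(329−160) = 10700 J.
Q = ΔU = 10700 J.
Net over both steps: W = 4570 J, Q = 3870 J, ΔU = -698 J.

3870 J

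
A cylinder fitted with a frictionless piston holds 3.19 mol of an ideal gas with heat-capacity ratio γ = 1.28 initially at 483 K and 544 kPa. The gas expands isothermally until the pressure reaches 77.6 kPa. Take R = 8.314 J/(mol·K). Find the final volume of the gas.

165 L

V₁ = nRT₁/P₁ = 3.19×8.314×483/544 = 23.5 L.
Isothermal: T stays 483 K; PV = const ⇒ V₂ = 165 L, P₂ = 77.6 kPa.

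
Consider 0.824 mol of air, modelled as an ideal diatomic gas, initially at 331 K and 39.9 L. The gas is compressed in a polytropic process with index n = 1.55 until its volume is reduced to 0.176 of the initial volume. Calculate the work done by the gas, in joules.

-6600 J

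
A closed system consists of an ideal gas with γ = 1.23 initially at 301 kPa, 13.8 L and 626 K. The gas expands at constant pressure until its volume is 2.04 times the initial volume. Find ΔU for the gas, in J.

18800 J

n = P₁V₁/(RT₁) = 301×13.8/(8.314×626) = 0.798 mol.
Isobaric: P stays 301 kPa; V/T = const ⇒ T₂ = 1280 K, V₂ = 28.2 L.
For an ideal gas ΔU = nCvΔT with Cv = R/(γ−1) = 36.1 J/(mol·K).
ΔU = 0.798×36.1×(1280−626) = 18800 J.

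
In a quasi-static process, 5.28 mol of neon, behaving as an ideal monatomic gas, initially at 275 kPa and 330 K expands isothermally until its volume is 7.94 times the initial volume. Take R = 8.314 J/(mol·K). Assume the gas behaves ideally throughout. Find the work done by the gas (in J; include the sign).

30000 J

V₁ = nRT₁/P₁ = 5.28×8.314×330/275 = 52.7 L.
Isothermal: T stays 330 K; PV = const ⇒ V₂ = 418 L, P₂ = 34.6 kPa.
W = nRT ln(V₂/V₁) = 5.28×8.314×330×ln(7.94) = 30000 J.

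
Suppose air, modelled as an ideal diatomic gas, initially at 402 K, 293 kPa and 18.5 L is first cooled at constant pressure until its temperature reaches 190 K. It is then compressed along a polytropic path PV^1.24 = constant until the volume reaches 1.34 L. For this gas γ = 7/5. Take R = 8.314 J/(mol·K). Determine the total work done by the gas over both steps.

-8930 J

n = P₁V₁/(RT₁) = 293×18.5/(8.314×402) = 1.62 mol.
Step 1 — Isobaric: P stays 293 kPa; V/T = const ⇒ T₂ = 190 K, V₂ = 8.74 L.
W = PΔV = 293×(8.74−18.5) kPa·L = -2860 J.
ΔU = nCvΔT = 1.62×20.8×(190−402) = -7150 J.
Q = ΔU + W = nCpΔT = -10000 J.
State after step 1: P = 293 kPa, V = 8.74 L, T = 190 K.
Step 2 — Polytropic n=1.24: T₂ = T₁(V₁/V₂)^(n−1) = 190×(6.53)^0.24 = 298 K; P₂ = P₁(V₁/V₂)^n = 3000 kPa.
W = (P₁V₁−P₂V₂)/(n−1) = (293×8.74−3000×1.34)/0.24 = -6070 J.
ΔU = nCvΔT = 1.62×20.8×(298−190) = 3640 J.
Q = ΔU + W = -2430 J.
Net over both steps: W = -8930 J, Q = -12400 J, ΔU = -3500 J.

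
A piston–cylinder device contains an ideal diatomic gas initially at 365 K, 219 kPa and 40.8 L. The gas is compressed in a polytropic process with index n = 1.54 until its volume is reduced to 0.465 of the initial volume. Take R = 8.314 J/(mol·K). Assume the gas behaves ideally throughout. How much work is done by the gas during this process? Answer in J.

n = P₁V₁/(RT₁) = 219×40.8/(8.314×365) = 2.94 mol.
Polytropic n=1.54: T₂ = T₁(V₁/V₂)^(n−1) = 365×(2.15)^0.54 = 552 K; P₂ = P₁(V₁/V₂)^n = 712 kPa.
W = (P₁V₁−P₂V₂)/(n−1) = (219×40.8−712×19.0)/0.54 = -8470 J.

-8470 J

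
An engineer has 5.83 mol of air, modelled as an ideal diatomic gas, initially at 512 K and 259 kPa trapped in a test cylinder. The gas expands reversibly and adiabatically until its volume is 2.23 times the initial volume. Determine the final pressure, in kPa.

V₁ = nRT₁/P₁ = 5.83×8.314×512/259 = 95.8 L.
Adiabatic: TV^(γ−1) = const ⇒ T₂ = 512×(0.448)^0.400 = 371 K; PV^γ = const ⇒ P₂ = 84.3 kPa.

84.3 kPa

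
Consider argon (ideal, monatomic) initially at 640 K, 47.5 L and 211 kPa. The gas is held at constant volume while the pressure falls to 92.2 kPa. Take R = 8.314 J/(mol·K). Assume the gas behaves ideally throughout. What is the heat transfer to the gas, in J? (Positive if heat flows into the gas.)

n = P₁V₁/(RT₁) = 211×47.5/(8.314×640) = 1.88 mol.
Isochoric: V stays 47.5 L; P/T = const ⇒ T₂ = 280 K, P₂ = 92.2 kPa.
W = 0 (no volume change).
ΔU = nCvΔT = 1.88×12.5×(280−640) = -8460 J.
Q = ΔU = -8460 J.

-8460 J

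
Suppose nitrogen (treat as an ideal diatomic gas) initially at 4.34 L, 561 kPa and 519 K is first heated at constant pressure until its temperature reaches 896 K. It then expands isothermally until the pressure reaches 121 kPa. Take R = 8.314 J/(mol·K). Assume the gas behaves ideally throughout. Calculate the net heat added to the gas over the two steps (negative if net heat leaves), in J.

n = P₁V₁/(RT₁) = 561×4.34/(8.314×519) = 0.564 mol.
Step 1 — Isobaric: P stays 561 kPa; V/T = const ⇒ T₂ = 896 K, V₂ = 7.49 L.
W = PΔV = 561×(7.49−4.34) kPa·L = 1770 J.
ΔU = nCvΔT = 0.564×20.8×(896−519) = 4420 J.
Q = ΔU + W = nCpΔT = 6190 J.
State after step 1: P = 561 kPa, V = 7.49 L, T = 896 K.
Step 2 — Isothermal: T stays 896 K; PV = const ⇒ V₂ = 34.7 L, P₂ = 121 kPa.
ΔU = 0 (ideal gas, T constant).
W = nRT ln(V₂/V₁) = 0.564×8.314×896×ln(4.64) = 6450 J.
Q = ΔU + W = 6450 J.
Net over both steps: W = 8220 J, Q = 12600 J, ΔU = 4420 J.

12600 J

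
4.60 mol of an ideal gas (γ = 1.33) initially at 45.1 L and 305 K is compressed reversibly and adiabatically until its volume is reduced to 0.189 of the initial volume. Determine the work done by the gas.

P₁ = nRT₁/V₁ = 4.60×8.314×305/45.1 = 259 kPa.
Adiabatic: TV^(γ−1) = const ⇒ T₂ = 305×(5.29)^0.330 = 529 K; PV^γ = const ⇒ P₂ = 2370 kPa.
ΔU = nCvΔT = 4.60×25.2×(529−305) = 25900 J.
Q = 0 for an adiabatic process, so W = −ΔU = -25900 J.

-25900 J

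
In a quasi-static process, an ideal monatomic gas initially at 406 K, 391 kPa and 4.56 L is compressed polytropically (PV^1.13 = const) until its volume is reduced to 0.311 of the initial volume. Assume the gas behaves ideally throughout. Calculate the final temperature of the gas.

473 K

Polytropic n=1.13: T₂ = T₁(V₁/V₂)^(n−1) = 406×(3.22)^0.13 = 473 K; P₂ = P₁(V₁/V₂)^n = 1460 kPa.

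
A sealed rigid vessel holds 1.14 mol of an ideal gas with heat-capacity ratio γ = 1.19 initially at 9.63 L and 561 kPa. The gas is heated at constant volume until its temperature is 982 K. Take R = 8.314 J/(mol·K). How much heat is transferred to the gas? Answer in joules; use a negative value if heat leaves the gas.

T₁ = P₁V₁/(nR) = 561×9.63/(1.14×8.314) = 570 K.
Isochoric: V stays 9.63 L; P/T = const ⇒ T₂ = 982 K, P₂ = 966 kPa.
W = 0 (no volume change).
ΔU = nCvΔT = 1.14×43.8×(982−570) = 20600 J.
Q = ΔU = 20600 J.

20600 J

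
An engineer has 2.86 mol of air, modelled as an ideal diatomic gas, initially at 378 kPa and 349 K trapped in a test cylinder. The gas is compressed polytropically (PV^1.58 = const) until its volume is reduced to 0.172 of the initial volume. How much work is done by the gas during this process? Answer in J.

V₁ = nRT₁/P₁ = 2.86×8.314×349/378 = 22.0 L.
Polytropic n=1.58: T₂ = T₁(V₁/V₂)^(n−1) = 349×(5.81)^0.58 = 969 K; P₂ = P₁(V₁/V₂)^n = 6100 kPa.
W = (P₁V₁−P₂V₂)/(n−1) = (378×22.0−6100×3.78)/0.58 = -25400 J.

-25400 J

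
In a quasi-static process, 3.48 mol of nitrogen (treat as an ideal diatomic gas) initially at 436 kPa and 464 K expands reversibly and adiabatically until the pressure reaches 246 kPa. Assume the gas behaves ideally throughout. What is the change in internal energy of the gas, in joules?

-5060 J

V₁ = nRT₁/P₁ = 3.48×8.314×464/436 = 30.8 L.
Adiabatic: T₂/T₁ = (P₂/P₁)^((γ−1)/γ) ⇒ T₂ = 464×(0.564)^0.286 = 394 K; V₂ = 46.3 L.
For an ideal gas ΔU = nCvΔT with Cv = (5/2)R = 20.8 J/(mol·K).
ΔU = 3.48×20.8×(394−464) = -5060 J.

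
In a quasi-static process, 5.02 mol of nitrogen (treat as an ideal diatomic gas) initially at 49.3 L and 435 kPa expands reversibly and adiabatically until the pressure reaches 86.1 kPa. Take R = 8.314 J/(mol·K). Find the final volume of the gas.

T₁ = P₁V₁/(nR) = 435×49.3/(5.02×8.314) = 514 K.
Adiabatic: T₂/T₁ = (P₂/P₁)^((γ−1)/γ) ⇒ T₂ = 514×(0.198)^0.286 = 323 K; V₂ = 157 L.

157 L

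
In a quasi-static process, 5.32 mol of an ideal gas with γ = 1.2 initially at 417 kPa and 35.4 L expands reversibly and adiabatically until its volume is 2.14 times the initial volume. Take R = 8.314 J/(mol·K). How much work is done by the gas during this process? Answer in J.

10400 J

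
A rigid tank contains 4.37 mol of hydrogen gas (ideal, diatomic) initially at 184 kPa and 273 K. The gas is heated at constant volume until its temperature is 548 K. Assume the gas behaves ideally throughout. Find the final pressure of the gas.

369 kPa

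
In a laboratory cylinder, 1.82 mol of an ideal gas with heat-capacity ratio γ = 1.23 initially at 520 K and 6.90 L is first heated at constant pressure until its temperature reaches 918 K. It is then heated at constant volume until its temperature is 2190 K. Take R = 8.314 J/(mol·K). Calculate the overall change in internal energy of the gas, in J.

P₁ = nRT₁/V₁ = 1.82×8.314×520/6.90 = 1140 kPa.
Step 1 — Isobaric: P stays 1140 kPa; V/T = const ⇒ T₂ = 918 K, V₂ = 12.2 L.
W = PΔV = 1140×(12.2−6.90) kPa·L = 6020 J.
ΔU = nCvΔT = 1.82×36.1×(918−520) = 26200 J.
Q = ΔU + W = nCpΔT = 32200 J.
State after step 1: P = 1140 kPa, V = 12.2 L, T = 918 K.
Step 2 — Isochoric: V stays 12.2 L; P/T = const ⇒ T₂ = 2190 K, P₂ = 2720 kPa.
W = 0 (no volume change).
ΔU = nCvΔT = 1.82×36.1×(2190−918) = 83700 J.
Q = ΔU = 83700 J.
Net over both steps: W = 6020 J, Q = 116000 J, ΔU = 110000 J.

110000 J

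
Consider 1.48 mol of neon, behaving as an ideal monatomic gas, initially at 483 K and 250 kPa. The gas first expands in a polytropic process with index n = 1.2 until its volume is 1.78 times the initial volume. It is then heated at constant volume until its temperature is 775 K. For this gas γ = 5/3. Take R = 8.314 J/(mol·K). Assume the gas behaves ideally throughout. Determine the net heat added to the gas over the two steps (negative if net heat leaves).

V₁ = nRT₁/P₁ = 1.48×8.314×483/250 = 23.8 L.
Step 1 — Polytropic n=1.2: T₂ = T₁(V₁/V₂)^(n−1) = 483×(0.562)^0.20 = 430 K; P₂ = P₁(V₁/V₂)^n = 125 kPa.
W = (P₁V₁−P₂V₂)/(n−1) = (250×23.8−125×42.3)/0.20 = 3240 J.
ΔU = nCvΔT = 1.48×12.5×(430−483) = -971 J.
Q = ΔU + W = 2270 J.
State after step 1: P = 125 kPa, V = 42.3 L, T = 430 K.
Step 2 — Isochoric: V stays 42.3 L; P/T = const ⇒ T₂ = 775 K, P₂ = 225 kPa.
W = 0 (no volume change).
ΔU = nCvΔT = 1.48×12.5×(775−430) = 6360 J.
Q = ΔU = 6360 J.
Net over both steps: W = 3240 J, Q = 8630 J, ΔU = 5390 J.

8630 J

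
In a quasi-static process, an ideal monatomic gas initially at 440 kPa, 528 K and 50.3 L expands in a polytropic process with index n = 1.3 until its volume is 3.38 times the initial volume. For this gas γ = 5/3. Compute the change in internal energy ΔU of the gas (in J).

-10200 J

n = P₁V₁/(RT₁) = 440×50.3/(8.314×528) = 5.04 mol.
Polytropic n=1.3: T₂ = T₁(V₁/V₂)^(n−1) = 528×(0.296)^0.30 = 366 K; P₂ = P₁(V₁/V₂)^n = 90.3 kPa.
For an ideal gas ΔU = nCvΔT with Cv = (3/2)R = 12.5 J/(mol·K).
ΔU = 5.04×12.5×(366−528) = -10200 J.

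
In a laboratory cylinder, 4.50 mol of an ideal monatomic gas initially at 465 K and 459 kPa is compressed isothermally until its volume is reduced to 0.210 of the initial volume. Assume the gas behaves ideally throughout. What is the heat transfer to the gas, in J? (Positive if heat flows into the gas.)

V₁ = nRT₁/P₁ = 4.50×8.314×465/459 = 37.9 L.
Isothermal: T stays 465 K; PV = const ⇒ V₂ = 7.96 L, P₂ = 2190 kPa.
ΔU = 0 (ideal gas, T constant).
W = nRT ln(V₂/V₁) = 4.50×8.314×465×ln(0.210) = -27200 J.
Q = ΔU + W = -27200 J.

-27200 J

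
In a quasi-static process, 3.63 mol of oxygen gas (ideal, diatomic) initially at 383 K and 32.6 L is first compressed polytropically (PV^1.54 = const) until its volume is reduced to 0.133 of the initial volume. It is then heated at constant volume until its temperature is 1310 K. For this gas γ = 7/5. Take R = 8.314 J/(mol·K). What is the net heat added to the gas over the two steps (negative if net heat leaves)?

P₁ = nRT₁/V₁ = 3.63×8.314×383/32.6 = 355 kPa.
Step 1 — Polytropic n=1.54: T₂ = T₁(V₁/V₂)^(n−1) = 383×(7.52)^0.54 = 1140 K; P₂ = P₁(V₁/V₂)^n = 7920 kPa.
W = (P₁V₁−P₂V₂)/(n−1) = (355×32.6−7920×4.34)/0.54 = -42200 J.
ΔU = nCvΔT = 3.63×20.8×(1140−383) = 57000 J.
Q = ΔU + W = 14800 J.
State after step 1: P = 7920 kPa, V = 4.34 L, T = 1140 K.
Step 2 — Isochoric: V stays 4.34 L; P/T = const ⇒ T₂ = 1310 K, P₂ = 9120 kPa.
W = 0 (no volume change).
ΔU = nCvΔT = 3.63×20.8×(1310−1140) = 12900 J.
Q = ΔU = 12900 J.
Net over both steps: W = -42200 J, Q = 27700 J, ΔU = 69900 J.

27700 J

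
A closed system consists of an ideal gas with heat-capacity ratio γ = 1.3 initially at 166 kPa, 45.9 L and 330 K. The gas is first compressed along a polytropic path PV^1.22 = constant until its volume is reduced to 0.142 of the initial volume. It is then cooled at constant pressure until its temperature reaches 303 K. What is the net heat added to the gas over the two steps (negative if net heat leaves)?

-25400 J

n = P₁V₁/(RT₁) = 166×45.9/(8.314×330) = 2.78 mol.
Step 1 — Polytropic n=1.22: T₂ = T₁(V₁/V₂)^(n−1) = 330×(7.04)^0.22 = 507 K; P₂ = P₁(V₁/V₂)^n = 1800 kPa.
W = (P₁V₁−P₂V₂)/(n−1) = (166×45.9−1800×6.52)/0.22 = -18600 J.
ΔU = nCvΔT = 2.78×27.7×(507−330) = 13600 J.
Q = ΔU + W = -4950 J.
State after step 1: P = 1800 kPa, V = 6.52 L, T = 507 K.
Step 2 — Isobaric: P stays 1800 kPa; V/T = const ⇒ T₂ = 303 K, V₂ = 3.90 L.
W = PΔV = 1800×(3.90−6.52) kPa·L = -4710 J.
ΔU = nCvΔT = 2.78×27.7×(303−507) = -15700 J.
Q = ΔU + W = nCpΔT = -20400 J.
Net over both steps: W = -23300 J, Q = -25400 J, ΔU = -2080 J.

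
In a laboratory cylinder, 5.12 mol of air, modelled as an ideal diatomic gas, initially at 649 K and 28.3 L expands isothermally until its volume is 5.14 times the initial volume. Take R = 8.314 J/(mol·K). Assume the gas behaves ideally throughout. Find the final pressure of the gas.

P₁ = nRT₁/V₁ = 5.12×8.314×649/28.3 = 976 kPa.
Isothermal: T stays 649 K; PV = const ⇒ V₂ = 145 L, P₂ = 190 kPa.

190 kPa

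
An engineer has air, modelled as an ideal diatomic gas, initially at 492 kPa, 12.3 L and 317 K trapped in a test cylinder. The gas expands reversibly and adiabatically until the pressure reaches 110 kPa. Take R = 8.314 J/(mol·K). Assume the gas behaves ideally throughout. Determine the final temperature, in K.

207 K

Adiabatic: T₂/T₁ = (P₂/P₁)^((γ−1)/γ) ⇒ T₂ = 317×(0.224)^0.286 = 207 K; V₂ = 35.9 L.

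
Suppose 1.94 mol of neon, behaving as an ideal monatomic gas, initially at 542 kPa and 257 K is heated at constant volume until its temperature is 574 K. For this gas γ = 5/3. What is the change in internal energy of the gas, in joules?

V₁ = nRT₁/P₁ = 1.94×8.314×257/542 = 7.65 L.
Isochoric: V stays 7.65 L; P/T = const ⇒ T₂ = 574 K, P₂ = 1210 kPa.
For an ideal gas ΔU = nCvΔT with Cv = (3/2)R = 12.5 J/(mol·K).
ΔU = 1.94×12.5×(574−257) = 7670 J.

7670 J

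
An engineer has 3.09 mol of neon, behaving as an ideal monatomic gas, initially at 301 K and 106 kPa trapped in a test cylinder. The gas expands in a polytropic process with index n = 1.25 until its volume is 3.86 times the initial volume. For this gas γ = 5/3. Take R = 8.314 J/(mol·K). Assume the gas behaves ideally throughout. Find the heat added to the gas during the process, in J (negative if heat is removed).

V₁ = nRT₁/P₁ = 3.09×8.314×301/106 = 73.0 L.
Polytropic n=1.25: T₂ = T₁(V₁/V₂)^(n−1) = 301×(0.259)^0.25 = 215 K; P₂ = P₁(V₁/V₂)^n = 19.6 kPa.
W = (P₁V₁−P₂V₂)/(n−1) = (106×73.0−19.6×282)/0.25 = 8860 J.
ΔU = nCvΔT = 3.09×12.5×(215−301) = -3320 J.
Q = ΔU + W = 5540 J.

5540 J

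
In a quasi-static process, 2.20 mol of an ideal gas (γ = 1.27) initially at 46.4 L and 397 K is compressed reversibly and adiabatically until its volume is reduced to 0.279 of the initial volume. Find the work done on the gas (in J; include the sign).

11100 J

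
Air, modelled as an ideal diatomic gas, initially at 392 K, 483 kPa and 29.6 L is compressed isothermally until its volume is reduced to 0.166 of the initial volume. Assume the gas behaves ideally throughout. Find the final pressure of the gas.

Isothermal: T stays 392 K; PV = const ⇒ V₂ = 4.91 L, P₂ = 2910 kPa.

2910 kPa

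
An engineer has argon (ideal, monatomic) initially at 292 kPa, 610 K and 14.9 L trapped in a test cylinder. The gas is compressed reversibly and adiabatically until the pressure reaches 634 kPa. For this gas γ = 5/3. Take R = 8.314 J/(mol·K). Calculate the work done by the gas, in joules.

n = P₁V₁/(RT₁) = 292×14.9/(8.314×610) = 0.858 mol.
Adiabatic: T₂/T₁ = (P₂/P₁)^((γ−1)/γ) ⇒ T₂ = 610×(2.17)^0.400 = 832 K; V₂ = 9.36 L.
ΔU = nCvΔT = 0.858×12.5×(832−610) = 2370 J.
Q = 0 for an adiabatic process, so W = −ΔU = -2370 J.

-2370 J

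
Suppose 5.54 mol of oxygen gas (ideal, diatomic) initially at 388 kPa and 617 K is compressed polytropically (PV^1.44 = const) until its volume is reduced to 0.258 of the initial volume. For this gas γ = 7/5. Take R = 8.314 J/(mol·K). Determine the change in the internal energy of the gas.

57900 J

V₁ = nRT₁/P₁ = 5.54×8.314×617/388 = 73.2 L.
Polytropic n=1.44: T₂ = T₁(V₁/V₂)^(n−1) = 617×(3.88)^0.44 = 1120 K; P₂ = P₁(V₁/V₂)^n = 2730 kPa.
For an ideal gas ΔU = nCvΔT with Cv = (5/2)R = 20.8 J/(mol·K).
ΔU = 5.54×20.8×(1120−617) = 57900 J.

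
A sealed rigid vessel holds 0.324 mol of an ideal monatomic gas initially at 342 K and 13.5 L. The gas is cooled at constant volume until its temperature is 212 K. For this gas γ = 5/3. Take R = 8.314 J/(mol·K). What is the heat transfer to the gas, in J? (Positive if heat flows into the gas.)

-525 J

P₁ = nRT₁/V₁ = 0.324×8.314×342/13.5 = 68.2 kPa.
Isochoric: V stays 13.5 L; P/T = const ⇒ T₂ = 212 K, P₂ = 42.3 kPa.
W = 0 (no volume change).
ΔU = nCvΔT = 0.324×12.5×(212−342) = -525 J.
Q = ΔU = -525 J.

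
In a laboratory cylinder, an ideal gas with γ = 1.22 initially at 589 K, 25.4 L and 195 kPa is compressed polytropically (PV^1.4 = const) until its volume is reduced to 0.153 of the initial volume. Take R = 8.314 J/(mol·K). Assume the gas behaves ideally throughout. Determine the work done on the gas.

n = P₁V₁/(RT₁) = 195×25.4/(8.314×589) = 1.01 mol.
Polytropic n=1.4: T₂ = T₁(V₁/V₂)^(n−1) = 589×(6.54)^0.40 = 1250 K; P₂ = P₁(V₁/V₂)^n = 2700 kPa.
W = (P₁V₁−P₂V₂)/(n−1) = (195×25.4−2700×3.89)/0.40 = -13900 J.
Work done on the gas = −W_by = 13900 J.

13900 J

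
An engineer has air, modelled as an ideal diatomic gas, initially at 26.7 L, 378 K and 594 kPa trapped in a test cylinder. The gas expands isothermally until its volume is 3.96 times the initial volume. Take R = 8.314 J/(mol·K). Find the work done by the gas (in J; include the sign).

n = P₁V₁/(RT₁) = 594×26.7/(8.314×378) = 5.05 mol.
Isothermal: T stays 378 K; PV = const ⇒ V₂ = 106 L, P₂ = 150 kPa.
W = nRT ln(V₂/V₁) = 5.05×8.314×378×ln(3.96) = 21800 J.

21800 J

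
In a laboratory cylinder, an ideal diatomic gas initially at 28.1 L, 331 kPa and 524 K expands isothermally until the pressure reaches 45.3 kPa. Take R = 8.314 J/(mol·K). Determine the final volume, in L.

205 L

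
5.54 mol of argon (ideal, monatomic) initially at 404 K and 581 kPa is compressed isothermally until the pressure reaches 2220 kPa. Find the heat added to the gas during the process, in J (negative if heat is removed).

-24900 J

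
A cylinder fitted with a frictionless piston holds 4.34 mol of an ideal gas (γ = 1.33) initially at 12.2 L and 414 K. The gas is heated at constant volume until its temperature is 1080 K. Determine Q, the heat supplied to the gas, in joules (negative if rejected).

72800 J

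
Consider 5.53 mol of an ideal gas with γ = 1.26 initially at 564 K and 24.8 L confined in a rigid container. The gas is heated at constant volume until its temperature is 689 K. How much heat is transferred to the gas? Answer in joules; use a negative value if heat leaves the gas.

22100 J

P₁ = nRT₁/V₁ = 5.53×8.314×564/24.8 = 1050 kPa.
Isochoric: V stays 24.8 L; P/T = const ⇒ T₂ = 689 K, P₂ = 1280 kPa.
W = 0 (no volume change).
ΔU = nCvΔT = 5.53×32.0×(689−564) = 22100 J.
Q = ΔU = 22100 J.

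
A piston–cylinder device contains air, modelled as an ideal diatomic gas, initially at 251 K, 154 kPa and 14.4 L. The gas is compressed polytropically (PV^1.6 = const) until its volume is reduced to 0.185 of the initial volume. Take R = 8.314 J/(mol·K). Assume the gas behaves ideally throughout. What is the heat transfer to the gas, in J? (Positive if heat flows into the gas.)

n = P₁V₁/(RT₁) = 154×14.4/(8.314×251) = 1.06 mol.
Polytropic n=1.6: T₂ = T₁(V₁/V₂)^(n−1) = 251×(5.41)^0.60 = 691 K; P₂ = P₁(V₁/V₂)^n = 2290 kPa.
W = (P₁V₁−P₂V₂)/(n−1) = (154×14.4−2290×2.66)/0.60 = -6480 J.
ΔU = nCvΔT = 1.06×20.8×(691−251) = 9710 J.
Q = ΔU + W = 3240 J.

3240 J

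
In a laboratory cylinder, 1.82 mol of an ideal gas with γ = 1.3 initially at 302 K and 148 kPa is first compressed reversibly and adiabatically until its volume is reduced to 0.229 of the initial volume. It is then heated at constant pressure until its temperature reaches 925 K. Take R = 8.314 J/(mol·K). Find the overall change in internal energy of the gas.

31400 J

V₁ = nRT₁/P₁ = 1.82×8.314×302/148 = 30.9 L.
Step 1 — Adiabatic: TV^(γ−1) = const ⇒ T₂ = 302×(4.37)^0.300 = 470 K; PV^γ = const ⇒ P₂ = 1010 kPa.
ΔU = nCvΔT = 1.82×27.7×(470−302) = 8470 J.
Q = 0 for an adiabatic process, so W = −ΔU = -8470 J.
State after step 1: P = 1010 kPa, V = 7.07 L, T = 470 K.
Step 2 — Isobaric: P stays 1010 kPa; V/T = const ⇒ T₂ = 925 K, V₂ = 13.9 L.
W = PΔV = 1010×(13.9−7.07) kPa·L = 6890 J.
ΔU = nCvΔT = 1.82×27.7×(925−470) = 23000 J.
Q = ΔU + W = nCpΔT = 29800 J.
Net over both steps: W = -1590 J, Q = 29800 J, ΔU = 31400 J.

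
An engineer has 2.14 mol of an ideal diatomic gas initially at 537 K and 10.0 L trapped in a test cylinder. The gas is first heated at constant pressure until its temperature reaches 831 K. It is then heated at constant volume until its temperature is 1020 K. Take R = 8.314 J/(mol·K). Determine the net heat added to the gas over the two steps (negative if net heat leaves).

P₁ = nRT₁/V₁ = 2.14×8.314×537/10.0 = 955 kPa.
Step 1 — Isobaric: P stays 955 kPa; V/T = const ⇒ T₂ = 831 K, V₂ = 15.5 L.
W = PΔV = 955×(15.5−10.0) kPa·L = 5230 J.
ΔU = nCvΔT = 2.14×20.8×(831−537) = 13100 J.
Q = ΔU + W = nCpΔT = 18300 J.
State after step 1: P = 955 kPa, V = 15.5 L, T = 831 K.
Step 2 — Isochoric: V stays 15.5 L; P/T = const ⇒ T₂ = 1020 K, P₂ = 1170 kPa.
W = 0 (no volume change).
ΔU = nCvΔT = 2.14×20.8×(1020−831) = 8410 J.
Q = ΔU = 8410 J.
Net over both steps: W = 5230 J, Q = 26700 J, ΔU = 21500 J.

26700 J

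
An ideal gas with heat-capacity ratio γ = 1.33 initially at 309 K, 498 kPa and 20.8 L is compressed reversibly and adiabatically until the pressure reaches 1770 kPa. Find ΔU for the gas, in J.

n = P₁V₁/(RT₁) = 498×20.8/(8.314×309) = 4.03 mol.
Adiabatic: T₂/T₁ = (P₂/P₁)^((γ−1)/γ) ⇒ T₂ = 309×(3.55)^0.248 = 423 K; V₂ = 8.02 L.
For an ideal gas ΔU = nCvΔT with Cv = R/(γ−1) = 25.2 J/(mol·K).
ΔU = 4.03×25.2×(423−309) = 11600 J.

11600 J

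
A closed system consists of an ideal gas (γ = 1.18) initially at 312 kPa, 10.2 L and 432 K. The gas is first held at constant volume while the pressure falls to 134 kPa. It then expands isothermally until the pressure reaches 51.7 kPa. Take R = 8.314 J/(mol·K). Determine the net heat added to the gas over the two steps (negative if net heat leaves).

-8780 J

n = P₁V₁/(RT₁) = 312×10.2/(8.314×432) = 0.886 mol.
Step 1 — Isochoric: V stays 10.2 L; P/T = const ⇒ T₂ = 186 K, P₂ = 134 kPa.
W = 0 (no volume change).
ΔU = nCvΔT = 0.886×46.2×(186−432) = -10100 J.
Q = ΔU = -10100 J.
State after step 1: P = 134 kPa, V = 10.2 L, T = 186 K.
Step 2 — Isothermal: T stays 186 K; PV = const ⇒ V₂ = 26.4 L, P₂ = 51.7 kPa.
ΔU = 0 (ideal gas, T constant).
W = nRT ln(V₂/V₁) = 0.886×8.314×186×ln(2.59) = 1300 J.
Q = ΔU + W = 1300 J.
Net over both steps: W = 1300 J, Q = -8780 J, ΔU = -10100 J.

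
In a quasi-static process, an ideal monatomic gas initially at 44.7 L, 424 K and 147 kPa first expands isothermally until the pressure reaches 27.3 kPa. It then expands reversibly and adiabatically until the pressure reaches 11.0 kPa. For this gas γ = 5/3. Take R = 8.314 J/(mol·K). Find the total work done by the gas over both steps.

14100 J

n = P₁V₁/(RT₁) = 147×44.7/(8.314×424) = 1.86 mol.
Step 1 — Isothermal: T stays 424 K; PV = const ⇒ V₂ = 241 L, P₂ = 27.3 kPa.
ΔU = 0 (ideal gas, T constant).
W = nRT ln(V₂/V₁) = 1.86×8.314×424×ln(5.38) = 11100 J.
Q = ΔU + W = 11100 J.
State after step 1: P = 27.3 kPa, V = 241 L, T = 424 K.
Step 2 — Adiabatic: T₂/T₁ = (P₂/P₁)^((γ−1)/γ) ⇒ T₂ = 424×(0.403)^0.400 = 295 K; V₂ = 415 L.
ΔU = nCvΔT = 1.86×12.5×(295−424) = -3000 J.
Q = 0 for an adiabatic process, so W = −ΔU = 3000 J.
Net over both steps: W = 14100 J, Q = 11100 J, ΔU = -3000 J.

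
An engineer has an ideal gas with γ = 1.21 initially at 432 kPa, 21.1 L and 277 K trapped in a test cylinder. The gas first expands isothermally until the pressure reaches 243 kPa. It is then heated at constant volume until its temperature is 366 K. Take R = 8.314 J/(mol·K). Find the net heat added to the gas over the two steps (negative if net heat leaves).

n = P₁V₁/(RT₁) = 432×21.1/(8.314×277) = 3.96 mol.
Step 1 — Isothermal: T stays 277 K; PV = const ⇒ V₂ = 37.5 L, P₂ = 243 kPa.
ΔU = 0 (ideal gas, T constant).
W = nRT ln(V₂/V₁) = 3.96×8.314×277×ln(1.78) = 5240 J.
Q = ΔU + W = 5240 J.
State after step 1: P = 243 kPa, V = 37.5 L, T = 277 K.
Step 2 — Isochoric: V stays 37.5 L; P/T = const ⇒ T₂ = 366 K, P₂ = 321 kPa.
W = 0 (no volume change).
ΔU = nCvΔT = 3.96×39.6×(366−277) = 13900 J.
Q = ΔU = 13900 J.
Net over both steps: W = 5240 J, Q = 19200 J, ΔU = 13900 J.

19200 J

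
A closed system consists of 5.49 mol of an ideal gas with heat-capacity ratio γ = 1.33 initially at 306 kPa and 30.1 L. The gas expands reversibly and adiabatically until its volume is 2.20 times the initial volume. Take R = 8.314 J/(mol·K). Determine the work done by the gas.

T₁ = P₁V₁/(nR) = 306×30.1/(5.49×8.314) = 202 K.
Adiabatic: TV^(γ−1) = const ⇒ T₂ = 202×(0.455)^0.330 = 156 K; PV^γ = const ⇒ P₂ = 107 kPa.
ΔU = nCvΔT = 5.49×25.2×(156−202) = -6390 J.
Q = 0 for an adiabatic process, so W = −ΔU = 6390 J.

6390 J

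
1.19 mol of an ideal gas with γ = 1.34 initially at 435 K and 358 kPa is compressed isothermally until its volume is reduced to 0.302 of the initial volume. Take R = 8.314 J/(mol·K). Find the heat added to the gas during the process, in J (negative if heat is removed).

V₁ = nRT₁/P₁ = 1.19×8.314×435/358 = 12.0 L.
Isothermal: T stays 435 K; PV = const ⇒ V₂ = 3.63 L, P₂ = 1190 kPa.
ΔU = 0 (ideal gas, T constant).
W = nRT ln(V₂/V₁) = 1.19×8.314×435×ln(0.302) = -5150 J.
Q = ΔU + W = -5150 J.

-5150 J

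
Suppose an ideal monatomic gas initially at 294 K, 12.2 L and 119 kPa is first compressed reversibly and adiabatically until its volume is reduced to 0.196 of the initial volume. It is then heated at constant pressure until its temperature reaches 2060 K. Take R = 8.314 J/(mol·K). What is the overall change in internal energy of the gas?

13100 J

n = P₁V₁/(RT₁) = 119×12.2/(8.314×294) = 0.594 mol.
Step 1 — Adiabatic: TV^(γ−1) = const ⇒ T₂ = 294×(5.10)^0.667 = 871 K; PV^γ = const ⇒ P₂ = 1800 kPa.
ΔU = nCvΔT = 0.594×12.5×(871−294) = 4280 J.
Q = 0 for an adiabatic process, so W = −ΔU = -4280 J.
State after step 1: P = 1800 kPa, V = 2.39 L, T = 871 K.
Step 2 — Isobaric: P stays 1800 kPa; V/T = const ⇒ T₂ = 2060 K, V₂ = 5.65 L.
W = PΔV = 1800×(5.65−2.39) kPa·L = 5870 J.
ΔU = nCvΔT = 0.594×12.5×(2060−871) = 8800 J.
Q = ΔU + W = nCpΔT = 14700 J.
Net over both steps: W = 1590 J, Q = 14700 J, ΔU = 13100 J.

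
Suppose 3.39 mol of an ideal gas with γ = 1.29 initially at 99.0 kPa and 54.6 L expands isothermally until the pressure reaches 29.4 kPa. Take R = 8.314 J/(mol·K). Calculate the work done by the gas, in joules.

6560 J

T₁ = P₁V₁/(nR) = 99.0×54.6/(3.39×8.314) = 192 K.
Isothermal: T stays 192 K; PV = const ⇒ V₂ = 184 L, P₂ = 29.4 kPa.
W = nRT ln(V₂/V₁) = 3.39×8.314×192×ln(3.37) = 6560 J.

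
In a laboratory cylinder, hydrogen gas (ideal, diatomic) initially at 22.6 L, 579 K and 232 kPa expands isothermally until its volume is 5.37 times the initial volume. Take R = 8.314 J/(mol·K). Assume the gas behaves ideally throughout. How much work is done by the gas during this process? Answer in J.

8810 J

n = P₁V₁/(RT₁) = 232×22.6/(8.314×579) = 1.09 mol.
Isothermal: T stays 579 K; PV = const ⇒ V₂ = 121 L, P₂ = 43.2 kPa.
W = nRT ln(V₂/V₁) = 1.09×8.314×579×ln(5.37) = 8810 J.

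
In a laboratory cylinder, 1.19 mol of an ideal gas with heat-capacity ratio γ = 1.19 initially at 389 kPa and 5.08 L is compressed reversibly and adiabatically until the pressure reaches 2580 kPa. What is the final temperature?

T₁ = P₁V₁/(nR) = 389×5.08/(1.19×8.314) = 200 K.
Adiabatic: T₂/T₁ = (P₂/P₁)^((γ−1)/γ) ⇒ T₂ = 200×(6.63)^0.160 = 270 K; V₂ = 1.04 L.

270 K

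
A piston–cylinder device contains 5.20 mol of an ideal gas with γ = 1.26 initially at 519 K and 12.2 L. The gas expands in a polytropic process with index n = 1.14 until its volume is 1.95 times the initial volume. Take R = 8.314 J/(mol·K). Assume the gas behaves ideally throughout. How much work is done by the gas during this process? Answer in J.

14300 J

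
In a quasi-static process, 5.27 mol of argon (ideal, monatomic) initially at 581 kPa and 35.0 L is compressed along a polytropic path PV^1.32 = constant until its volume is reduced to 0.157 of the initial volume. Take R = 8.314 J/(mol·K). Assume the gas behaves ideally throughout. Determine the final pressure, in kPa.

6690 kPa

T₁ = P₁V₁/(nR) = 581×35.0/(5.27×8.314) = 464 K.
Polytropic n=1.32: T₂ = T₁(V₁/V₂)^(n−1) = 464×(6.37)^0.32 = 839 K; P₂ = P₁(V₁/V₂)^n = 6690 kPa.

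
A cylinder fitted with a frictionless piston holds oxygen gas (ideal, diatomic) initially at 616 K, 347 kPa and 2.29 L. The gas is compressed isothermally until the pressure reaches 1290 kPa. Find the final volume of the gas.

Isothermal: T stays 616 K; PV = const ⇒ V₂ = 0.616 L, P₂ = 1290 kPa.

0.616 L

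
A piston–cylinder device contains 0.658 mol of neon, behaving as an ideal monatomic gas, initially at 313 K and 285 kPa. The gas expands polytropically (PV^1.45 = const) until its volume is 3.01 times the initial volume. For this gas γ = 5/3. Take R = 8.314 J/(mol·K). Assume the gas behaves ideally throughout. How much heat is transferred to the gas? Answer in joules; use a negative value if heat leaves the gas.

483 J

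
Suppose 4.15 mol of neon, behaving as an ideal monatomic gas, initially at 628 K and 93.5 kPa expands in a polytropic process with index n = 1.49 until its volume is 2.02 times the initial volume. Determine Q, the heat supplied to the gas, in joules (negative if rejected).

3420 J

V₁ = nRT₁/P₁ = 4.15×8.314×628/93.5 = 232 L.
Polytropic n=1.49: T₂ = T₁(V₁/V₂)^(n−1) = 628×(0.495)^0.49 = 445 K; P₂ = P₁(V₁/V₂)^n = 32.8 kPa.
W = (P₁V₁−P₂V₂)/(n−1) = (93.5×232−32.8×468)/0.49 = 12900 J.
ΔU = nCvΔT = 4.15×12.5×(445−628) = -9470 J.
Q = ΔU + W = 3420 J.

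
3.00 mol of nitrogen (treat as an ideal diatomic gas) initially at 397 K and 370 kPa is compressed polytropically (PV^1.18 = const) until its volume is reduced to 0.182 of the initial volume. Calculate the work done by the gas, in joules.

V₁ = nRT₁/P₁ = 3.00×8.314×397/370 = 26.8 L.
Polytropic n=1.18: T₂ = T₁(V₁/V₂)^(n−1) = 397×(5.49)^0.18 = 539 K; P₂ = P₁(V₁/V₂)^n = 2760 kPa.
W = (P₁V₁−P₂V₂)/(n−1) = (370×26.8−2760×4.87)/0.18 = -19700 J.

-19700 J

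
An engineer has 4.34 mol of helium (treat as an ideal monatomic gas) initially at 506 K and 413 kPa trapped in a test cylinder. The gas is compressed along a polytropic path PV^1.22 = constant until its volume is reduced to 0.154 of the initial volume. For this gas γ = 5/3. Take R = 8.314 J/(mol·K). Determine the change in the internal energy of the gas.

V₁ = nRT₁/P₁ = 4.34×8.314×506/413 = 44.2 L.
Polytropic n=1.22: T₂ = T₁(V₁/V₂)^(n−1) = 506×(6.49)^0.22 = 764 K; P₂ = P₁(V₁/V₂)^n = 4050 kPa.
For an ideal gas ΔU = nCvΔT with Cv = (3/2)R = 12.5 J/(mol·K).
ΔU = 4.34×12.5×(764−506) = 13900 J.

13900 J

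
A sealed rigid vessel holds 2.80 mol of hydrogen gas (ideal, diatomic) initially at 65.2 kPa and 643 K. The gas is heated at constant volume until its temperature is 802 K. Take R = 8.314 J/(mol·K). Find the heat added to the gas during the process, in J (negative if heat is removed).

9250 J

V₁ = nRT₁/P₁ = 2.80×8.314×643/65.2 = 230 L.
Isochoric: V stays 230 L; P/T = const ⇒ T₂ = 802 K, P₂ = 81.3 kPa.
W = 0 (no volume change).
ΔU = nCvΔT = 2.80×20.8×(802−643) = 9250 J.
Q = ΔU = 9250 J.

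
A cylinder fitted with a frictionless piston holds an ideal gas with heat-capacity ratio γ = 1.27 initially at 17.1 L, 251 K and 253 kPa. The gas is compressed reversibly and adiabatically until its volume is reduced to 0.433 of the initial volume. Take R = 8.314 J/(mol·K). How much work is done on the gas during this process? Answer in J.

4060 J

n = P₁V₁/(RT₁) = 253×17.1/(8.314×251) = 2.07 mol.
Adiabatic: TV^(γ−1) = const ⇒ T₂ = 251×(2.31)^0.270 = 315 K; PV^γ = const ⇒ P₂ = 732 kPa.
ΔU = nCvΔT = 2.07×30.8×(315−251) = 4060 J.
Q = 0 for an adiabatic process, so W = −ΔU = -4060 J.
Work done on the gas = −W_by = 4060 J.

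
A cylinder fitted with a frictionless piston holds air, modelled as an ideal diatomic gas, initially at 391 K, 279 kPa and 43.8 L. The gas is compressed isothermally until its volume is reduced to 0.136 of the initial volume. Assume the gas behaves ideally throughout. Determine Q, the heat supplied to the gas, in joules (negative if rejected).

-24400 J

n = P₁V₁/(RT₁) = 279×43.8/(8.314×391) = 3.76 mol.
Isothermal: T stays 391 K; PV = const ⇒ V₂ = 5.96 L, P₂ = 2050 kPa.
ΔU = 0 (ideal gas, T constant).
W = nRT ln(V₂/V₁) = 3.76×8.314×391×ln(0.136) = -24400 J.
Q = ΔU + W = -24400 J.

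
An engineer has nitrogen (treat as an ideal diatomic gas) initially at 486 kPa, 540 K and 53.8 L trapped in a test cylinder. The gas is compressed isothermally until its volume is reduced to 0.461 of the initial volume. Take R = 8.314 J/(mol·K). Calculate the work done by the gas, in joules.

-20200 J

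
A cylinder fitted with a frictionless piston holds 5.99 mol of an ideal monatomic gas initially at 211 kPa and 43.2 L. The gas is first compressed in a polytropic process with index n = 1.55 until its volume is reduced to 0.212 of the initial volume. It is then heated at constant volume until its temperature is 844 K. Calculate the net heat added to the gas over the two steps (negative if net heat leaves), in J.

27100 J

T₁ = P₁V₁/(nR) = 211×43.2/(5.99×8.314) = 183 K.
Step 1 — Polytropic n=1.55: T₂ = T₁(V₁/V₂)^(n−1) = 183×(4.72)^0.55 = 430 K; P₂ = P₁(V₁/V₂)^n = 2340 kPa.
W = (P₁V₁−P₂V₂)/(n−1) = (211×43.2−2340×9.16)/0.55 = -22300 J.
ΔU = nCvΔT = 5.99×12.5×(430−183) = 18400 J.
Q = ΔU + W = -3910 J.
State after step 1: P = 2340 kPa, V = 9.16 L, T = 430 K.
Step 2 — Isochoric: V stays 9.16 L; P/T = const ⇒ T₂ = 844 K, P₂ = 4590 kPa.
W = 0 (no volume change).
ΔU = nCvΔT = 5.99×12.5×(844−430) = 31000 J.
Q = ΔU = 31000 J.
Net over both steps: W = -22300 J, Q = 27100 J, ΔU = 49400 J.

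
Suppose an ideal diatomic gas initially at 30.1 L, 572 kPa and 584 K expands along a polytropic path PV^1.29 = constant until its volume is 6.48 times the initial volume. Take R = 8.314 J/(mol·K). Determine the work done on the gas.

-24800 J

n = P₁V₁/(RT₁) = 572×30.1/(8.314×584) = 3.55 mol.
Polytropic n=1.29: T₂ = T₁(V₁/V₂)^(n−1) = 584×(0.154)^0.29 = 340 K; P₂ = P₁(V₁/V₂)^n = 51.3 kPa.
W = (P₁V₁−P₂V₂)/(n−1) = (572×30.1−51.3×195)/0.29 = 24800 J.
Work done on the gas = −W_by = -24800 J.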